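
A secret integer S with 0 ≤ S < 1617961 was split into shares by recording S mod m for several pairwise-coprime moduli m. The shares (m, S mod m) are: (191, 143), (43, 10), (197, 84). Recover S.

The moduli are pairwise coprime; N = 191·43·197 = 1617961.
N/191 = 8471; 8471 ≡ 67 (mod 191); 67·134 ≡ 1, so inverse 134.
N/43 = 37627; 37627 ≡ 2 (mod 43); 2·22 ≡ 1, so inverse 22.
N/197 = 8213; 8213 ≡ 136 (mod 197); 136·155 ≡ 1, so inverse 155.
S ≡ 143·8471·134 + 10·37627·22 + 84·8213·155 = 277532502.
277532502 mod 1617961 = 861171.

861171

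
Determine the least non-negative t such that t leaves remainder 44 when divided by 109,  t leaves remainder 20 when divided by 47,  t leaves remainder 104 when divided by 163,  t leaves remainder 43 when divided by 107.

The moduli are pairwise coprime; N = 109·47·163·107 = 89350243.
N/109 = 819727; 819727 ≡ 47 (mod 109); 47·58 ≡ 1, so inverse 58.
N/47 = 1901069; 1901069 ≡ 13 (mod 47); 13·29 ≡ 1, so inverse 29.
N/163 = 548161; 548161 ≡ 155 (mod 163); 155·61 ≡ 1, so inverse 61.
N/107 = 835049; 835049 ≡ 21 (mod 107); 21·51 ≡ 1, so inverse 51.
t ≡ 44·819727·58 + 20·1901069·29 + 104·548161·61 + 43·835049·51 = 8503359165.
8503359165 mod 89350243 = 15086080.

15086080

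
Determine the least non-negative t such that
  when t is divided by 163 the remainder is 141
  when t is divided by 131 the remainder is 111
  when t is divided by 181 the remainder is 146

From t ≡ 141 (mod 163) write t = 141 + 163s. Substituting into t ≡ 111 (mod 131) gives 163s ≡ 101 (mod 131), and since 32⁻¹ ≡ 86 (mod 131), s ≡ 40. Hence t ≡ 141 + 163·40 = 6661 (mod 21353).
From t ≡ 6661 (mod 21353) write t = 6661 + 21353s. Substituting into t ≡ 146 (mod 181) gives 21353s ≡ 1 (mod 181), and since 176⁻¹ ≡ 36 (mod 181), s ≡ 36. Hence t ≡ 6661 + 21353·36 = 775369 (mod 3864893).

775369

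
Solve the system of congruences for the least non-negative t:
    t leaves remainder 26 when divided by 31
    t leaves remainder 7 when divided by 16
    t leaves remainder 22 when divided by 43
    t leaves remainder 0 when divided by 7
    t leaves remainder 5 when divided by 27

From t ≡ 26 (mod 31) write t = 26 + 31s. Substituting into t ≡ 7 (mod 16) gives 31s ≡ 13 (mod 16), and since 15⁻¹ ≡ 15 (mod 16), s ≡ 3. Hence t ≡ 26 + 31·3 = 119 (mod 496).
From t ≡ 119 (mod 496) write t = 119 + 496s. Substituting into t ≡ 22 (mod 43) gives 496s ≡ 32 (mod 43), and since 23⁻¹ ≡ 15 (mod 43), s ≡ 7. Hence t ≡ 119 + 496·7 = 3591 (mod 21328).
From t ≡ 3591 (mod 21328) write t = 3591 + 21328s. Substituting into t ≡ 0 (mod 7) gives 21328s ≡ 0 (mod 7), and since 6⁻¹ ≡ 6 (mod 7), s ≡ 0. Hence t ≡ 3591 + 21328·0 = 3591 (mod 149296).
From t ≡ 3591 (mod 149296) write t = 3591 + 149296s. Substituting into t ≡ 5 (mod 27) gives 149296s ≡ 5 (mod 27), and since 13⁻¹ ≡ 25 (mod 27), s ≡ 17. Hence t ≡ 3591 + 149296·17 = 2541623 (mod 4030992).

2541623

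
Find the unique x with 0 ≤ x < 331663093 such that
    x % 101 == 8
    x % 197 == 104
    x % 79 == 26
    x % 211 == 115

310870635

From x ≡ 8 (mod 101) write x = 8 + 101t. Substituting into x ≡ 104 (mod 197) gives 101t ≡ 96 (mod 197), and since 101⁻¹ ≡ 158 (mod 197), t ≡ 196. Hence x ≡ 8 + 101·196 = 19804 (mod 19897).
From x ≡ 19804 (mod 19897) write x = 19804 + 19897t. Substituting into x ≡ 26 (mod 79) gives 19897t ≡ 51 (mod 79), and since 68⁻¹ ≡ 43 (mod 79), t ≡ 60. Hence x ≡ 19804 + 19897·60 = 1213624 (mod 1571863).
From x ≡ 1213624 (mod 1571863) write x = 1213624 + 1571863t. Substituting into x ≡ 115 (mod 211) gives 1571863t ≡ 163 (mod 211), and since 124⁻¹ ≡ 97 (mod 211), t ≡ 197. Hence x ≡ 1213624 + 1571863·197 = 310870635 (mod 331663093).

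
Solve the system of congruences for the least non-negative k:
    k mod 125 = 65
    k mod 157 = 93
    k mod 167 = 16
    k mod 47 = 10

From k ≡ 65 (mod 125) write k = 65 + 125t. Substituting into k ≡ 93 (mod 157) gives 125t ≡ 28 (mod 157), and since 125⁻¹ ≡ 103 (mod 157), t ≡ 58. Hence k ≡ 65 + 125·58 = 7315 (mod 19625).
From k ≡ 7315 (mod 19625) write k = 7315 + 19625t. Substituting into k ≡ 16 (mod 167) gives 19625t ≡ 49 (mod 167), and since 86⁻¹ ≡ 134 (mod 167), t ≡ 53. Hence k ≡ 7315 + 19625·53 = 1047440 (mod 3277375).
From k ≡ 1047440 (mod 3277375) write k = 1047440 + 3277375t. Substituting into k ≡ 10 (mod 47) gives 3277375t ≡ 12 (mod 47), and since 18⁻¹ ≡ 34 (mod 47), t ≡ 32. Hence k ≡ 1047440 + 3277375·32 = 105923440 (mod 154036625).

105923440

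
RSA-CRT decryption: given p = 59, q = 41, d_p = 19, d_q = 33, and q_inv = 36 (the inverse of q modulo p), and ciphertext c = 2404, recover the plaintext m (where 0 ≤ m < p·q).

621

m₁ = c^(d_p) mod p: c ≡ 44 (mod 59), and 44^19 mod 59 = 31.
m₂ = c^(d_q) mod q: c ≡ 26 (mod 41), and 26^33 mod 41 = 6.
h = q_inv·(m₁ − m₂) mod p = 36·(31 − 6) mod 59 = 15.
m = m₂ + h·q = 6 + 15·41 = 621.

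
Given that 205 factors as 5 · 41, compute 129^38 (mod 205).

Mod 5: 129 ≡ 4; by Fermat, exponent reduces to 38 mod 4 = 2; 4^2 ≡ 1 (mod 5).
Mod 41: 129 ≡ 6; 6^38 ≡ 8 (mod 41).
Combine by CRT: x ≡ 1 (mod 5), x ≡ 8 (mod 41) ⇒ x ≡ 131 (mod 205).

131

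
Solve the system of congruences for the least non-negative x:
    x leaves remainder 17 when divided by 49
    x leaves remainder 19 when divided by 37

1536

Combine the congruences pairwise.
From x ≡ 17 (mod 49) write x = 17 + 49t. Substituting into x ≡ 19 (mod 37) gives 49t ≡ 2 (mod 37), and since 12⁻¹ ≡ 34 (mod 37), t ≡ 31. Hence x ≡ 17 + 49·31 = 1536 (mod 1813).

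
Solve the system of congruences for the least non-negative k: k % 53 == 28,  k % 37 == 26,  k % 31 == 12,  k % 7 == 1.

The moduli are pairwise coprime; N = 53·37·31·7 = 425537.
N/53 = 8029; 8029 ≡ 26 (mod 53); 26·51 ≡ 1, so inverse 51.
N/37 = 11501; 11501 ≡ 31 (mod 37); 31·6 ≡ 1, so inverse 6.
N/31 = 13727; 13727 ≡ 25 (mod 31); 25·5 ≡ 1, so inverse 5.
N/7 = 60791; 60791 ≡ 3 (mod 7); 3·5 ≡ 1, so inverse 5.
k ≡ 28·8029·51 + 26·11501·6 + 12·13727·5 + 1·60791·5 = 14387143.
14387143 mod 425537 = 344422.

344422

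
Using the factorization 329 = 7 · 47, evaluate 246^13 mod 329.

Mod 7: 246 ≡ 1; by Fermat, exponent reduces to 13 mod 6 = 1; 1^1 ≡ 1 (mod 7).
Mod 47: 246 ≡ 11; 11^13 ≡ 19 (mod 47).
Combine by CRT: x ≡ 1 (mod 7), x ≡ 19 (mod 47) ⇒ x ≡ 113 (mod 329).

113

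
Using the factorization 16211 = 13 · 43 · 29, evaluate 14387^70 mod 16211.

Mod 13: 14387 ≡ 9; by Fermat, exponent reduces to 70 mod 12 = 10; 9^10 ≡ 9 (mod 13).
Mod 43: 14387 ≡ 25; by Fermat, exponent reduces to 70 mod 42 = 28; 25^28 ≡ 36 (mod 43).
Mod 29: 14387 ≡ 3; by Fermat, exponent reduces to 70 mod 28 = 14; 3^14 ≡ 28 (mod 29).
Combine by CRT: x ≡ 9 (mod 13), x ≡ 36 (mod 43), x ≡ 28 (mod 29) ⇒ x ≡ 724 (mod 16211).

724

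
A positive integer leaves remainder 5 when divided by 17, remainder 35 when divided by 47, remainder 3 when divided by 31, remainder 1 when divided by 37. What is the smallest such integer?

From x ≡ 5 (mod 17) write x = 5 + 17t. Substituting into x ≡ 35 (mod 47) gives 17t ≡ 30 (mod 47), and since 17⁻¹ ≡ 36 (mod 47), t ≡ 46. Hence x ≡ 5 + 17·46 = 787 (mod 799).
From x ≡ 787 (mod 799) write x = 787 + 799t. Substituting into x ≡ 3 (mod 31) gives 799t ≡ 22 (mod 31), and since 24⁻¹ ≡ 22 (mod 31), t ≡ 19. Hence x ≡ 787 + 799·19 = 15968 (mod 24769).
From x ≡ 15968 (mod 24769) write x = 15968 + 24769t. Substituting into x ≡ 1 (mod 37) gives 24769t ≡ 17 (mod 37), and since 16⁻¹ ≡ 7 (mod 37), t ≡ 8. Hence x ≡ 15968 + 24769·8 = 214120 (mod 916453).

214120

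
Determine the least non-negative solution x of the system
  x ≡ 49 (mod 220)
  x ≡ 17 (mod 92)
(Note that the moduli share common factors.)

3789

gcd(220, 92) = 4 and 4 | (17 − 49), so the pair is consistent; merging gives x ≡ 3789 (mod 5060), where 5060 = lcm(220, 92).
The solution is unique modulo lcm(220, 92) = 5060.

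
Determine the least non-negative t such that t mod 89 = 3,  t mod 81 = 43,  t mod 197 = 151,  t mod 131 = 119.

181436560

The moduli are pairwise coprime; N = 89·81·197·131 = 186042663.
N/89 = 2090367; 2090367 ≡ 24 (mod 89); 24·26 ≡ 1, so inverse 26.
N/81 = 2296823; 2296823 ≡ 68 (mod 81); 68·56 ≡ 1, so inverse 56.
N/197 = 944379; 944379 ≡ 158 (mod 197); 158·101 ≡ 1, so inverse 101.
N/131 = 1420173; 1420173 ≡ 2 (mod 131); 2·66 ≡ 1, so inverse 66.
t ≡ 3·2090367·26 + 43·2296823·56 + 151·944379·101 + 119·1420173·66 = 31250561281.
31250561281 mod 186042663 = 181436560.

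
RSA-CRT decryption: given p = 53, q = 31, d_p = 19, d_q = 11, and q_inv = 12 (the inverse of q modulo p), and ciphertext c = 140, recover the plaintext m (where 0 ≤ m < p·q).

1380

m₁ = c^(d_p) mod p: c ≡ 34 (mod 53), and 34^19 mod 53 = 2.
m₂ = c^(d_q) mod q: c ≡ 16 (mod 31), and 16^11 mod 31 = 16.
h = q_inv·(m₁ − m₂) mod p = 12·(2 − 16) mod 53 = 44.
m = m₂ + h·q = 16 + 44·31 = 1380.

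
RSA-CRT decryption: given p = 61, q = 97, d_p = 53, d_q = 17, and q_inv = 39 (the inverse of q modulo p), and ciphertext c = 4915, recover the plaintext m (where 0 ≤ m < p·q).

m₁ = c^(d_p) mod p: c ≡ 35 (mod 61), and 35^53 mod 61 = 43.
m₂ = c^(d_q) mod q: c ≡ 65 (mod 97), and 65^17 mod 97 = 44.
h = q_inv·(m₁ − m₂) mod p = 39·(43 − 44) mod 61 = 22.
m = m₂ + h·q = 44 + 22·97 = 2178.

2178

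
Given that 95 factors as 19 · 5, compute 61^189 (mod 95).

Mod 19: 61 ≡ 4; by Fermat, exponent reduces to 189 mod 18 = 9; 4^9 ≡ 1 (mod 19).
Mod 5: 61 ≡ 1; by Fermat, exponent reduces to 189 mod 4 = 1; 1^1 ≡ 1 (mod 5).
Combine by CRT: x ≡ 1 (mod 19), x ≡ 1 (mod 5) ⇒ x ≡ 1 (mod 95).

1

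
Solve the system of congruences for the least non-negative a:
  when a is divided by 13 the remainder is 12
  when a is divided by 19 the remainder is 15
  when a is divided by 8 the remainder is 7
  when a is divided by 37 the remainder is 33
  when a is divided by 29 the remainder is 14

The moduli are pairwise coprime; N = 13·19·8·37·29 = 2120248.
N/13 = 163096; 163096 ≡ 11 (mod 13); 11·6 ≡ 1, so inverse 6.
N/19 = 111592; 111592 ≡ 5 (mod 19); 5·4 ≡ 1, so inverse 4.
N/8 = 265031; 265031 ≡ 7 (mod 8); 7·7 ≡ 1, so inverse 7.
N/37 = 57304; 57304 ≡ 28 (mod 37); 28·4 ≡ 1, so inverse 4.
N/29 = 73112; 73112 ≡ 3 (mod 29); 3·10 ≡ 1, so inverse 10.
a ≡ 12·163096·6 + 15·111592·4 + 7·265031·7 + 33·57304·4 + 14·73112·10 = 49224759.
49224759 mod 2120248 = 459055.

459055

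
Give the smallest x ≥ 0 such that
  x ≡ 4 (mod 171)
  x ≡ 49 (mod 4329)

gcd(171, 4329) = 9 and 9 | (49 − 4), so the pair is consistent; merging gives x ≡ 64984 (mod 82251), where 82251 = lcm(171, 4329).
The solution is unique modulo lcm(171, 4329) = 82251.

64984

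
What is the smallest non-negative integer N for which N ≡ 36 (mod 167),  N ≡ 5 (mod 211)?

18573

From N ≡ 36 (mod 167) write N = 36 + 167t. Substituting into N ≡ 5 (mod 211) gives 167t ≡ 180 (mod 211), and since 167⁻¹ ≡ 187 (mod 211), t ≡ 111. Hence N ≡ 36 + 167·111 = 18573 (mod 35237).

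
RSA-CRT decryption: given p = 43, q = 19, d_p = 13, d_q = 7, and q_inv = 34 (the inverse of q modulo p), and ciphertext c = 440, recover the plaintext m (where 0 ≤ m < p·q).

m₁ = c^(d_p) mod p: c ≡ 10 (mod 43), and 10^13 mod 43 = 38.
m₂ = c^(d_q) mod q: c ≡ 3 (mod 19), and 3^7 mod 19 = 2.
h = q_inv·(m₁ − m₂) mod p = 34·(38 − 2) mod 43 = 20.
m = m₂ + h·q = 2 + 20·19 = 382.

382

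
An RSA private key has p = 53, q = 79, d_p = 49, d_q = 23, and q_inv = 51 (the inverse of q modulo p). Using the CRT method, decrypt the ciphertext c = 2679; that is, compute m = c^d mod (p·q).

589

m₁ = c^(d_p) mod p: c ≡ 29 (mod 53), and 29^49 mod 53 = 6.
m₂ = c^(d_q) mod q: c ≡ 72 (mod 79), and 72^23 mod 79 = 36.
h = q_inv·(m₁ − m₂) mod p = 51·(6 − 36) mod 53 = 7.
m = m₂ + h·q = 36 + 7·79 = 589.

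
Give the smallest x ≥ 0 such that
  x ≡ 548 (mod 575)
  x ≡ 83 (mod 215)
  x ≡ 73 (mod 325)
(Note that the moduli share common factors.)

Combine the congruences pairwise.
gcd(575, 215) = 5 and 5 | (83 − 548), so the pair is consistent; merging gives x ≡ 13198 (mod 24725), where 24725 = lcm(575, 215).
gcd(24725, 325) = 25 and 25 | (73 − 13198), so the pair is consistent; merging gives x ≡ 210998 (mod 321425), where 321425 = lcm(24725, 325).
The solution is unique modulo lcm(575, 215, 325) = 321425.

210998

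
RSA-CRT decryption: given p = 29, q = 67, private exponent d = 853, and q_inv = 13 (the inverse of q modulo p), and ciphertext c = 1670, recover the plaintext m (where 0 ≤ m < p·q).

684

d_p = d mod (p−1) = 853 mod 28 = 13; d_q = d mod (q−1) = 61.
m₁ = c^(d_p) mod p: c ≡ 17 (mod 29), and 17^13 mod 29 = 17.
m₂ = c^(d_q) mod q: c ≡ 62 (mod 67), and 62^61 mod 67 = 14.
h = q_inv·(m₁ − m₂) mod p = 13·(17 − 14) mod 29 = 10.
m = m₂ + h·q = 14 + 10·67 = 684.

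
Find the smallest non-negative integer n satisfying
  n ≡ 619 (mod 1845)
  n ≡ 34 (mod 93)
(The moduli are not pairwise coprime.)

15379

gcd(1845, 93) = 3 and 3 | (34 − 619), so the pair is consistent; merging gives n ≡ 15379 (mod 57195), where 57195 = lcm(1845, 93).
The solution is unique modulo lcm(1845, 93) = 57195.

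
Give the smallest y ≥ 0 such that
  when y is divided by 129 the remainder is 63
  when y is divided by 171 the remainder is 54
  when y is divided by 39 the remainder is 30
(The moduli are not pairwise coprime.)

Combine the congruences pairwise.
gcd(129, 171) = 3 and 3 | (54 − 63), so the pair is consistent; merging gives y ≡ 5868 (mod 7353), where 7353 = lcm(129, 171).
gcd(7353, 39) = 3 and 3 | (30 − 5868), so the pair is consistent; merging gives y ≡ 64692 (mod 95589), where 95589 = lcm(7353, 39).
The solution is unique modulo lcm(129, 171, 39) = 95589.

64692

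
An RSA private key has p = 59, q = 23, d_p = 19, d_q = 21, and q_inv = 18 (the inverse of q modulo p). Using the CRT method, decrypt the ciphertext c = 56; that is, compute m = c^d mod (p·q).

950

m₁ = c^(d_p) mod p: c ≡ 56 (mod 59), and 56^19 mod 59 = 6.
m₂ = c^(d_q) mod q: c ≡ 10 (mod 23), and 10^21 mod 23 = 7.
h = q_inv·(m₁ − m₂) mod p = 18·(6 − 7) mod 59 = 41.
m = m₂ + h·q = 7 + 41·23 = 950.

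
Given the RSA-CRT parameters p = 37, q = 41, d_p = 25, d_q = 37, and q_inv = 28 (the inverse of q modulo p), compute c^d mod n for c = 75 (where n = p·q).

112

m₁ = c^(d_p) mod p: c ≡ 1 (mod 37), and 1^25 mod 37 = 1.
m₂ = c^(d_q) mod q: c ≡ 34 (mod 41), and 34^37 mod 41 = 30.
h = q_inv·(m₁ − m₂) mod p = 28·(1 − 30) mod 37 = 2.
m = m₂ + h·q = 30 + 2·41 = 112.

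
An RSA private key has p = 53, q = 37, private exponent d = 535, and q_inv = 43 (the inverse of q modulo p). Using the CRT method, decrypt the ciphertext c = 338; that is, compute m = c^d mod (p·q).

764

d_p = d mod (p−1) = 535 mod 52 = 15; d_q = d mod (q−1) = 31.
m₁ = c^(d_p) mod p: c ≡ 20 (mod 53), and 20^15 mod 53 = 22.
m₂ = c^(d_q) mod q: c ≡ 5 (mod 37), and 5^31 mod 37 = 24.
h = q_inv·(m₁ − m₂) mod p = 43·(22 − 24) mod 53 = 20.
m = m₂ + h·q = 24 + 20·37 = 764.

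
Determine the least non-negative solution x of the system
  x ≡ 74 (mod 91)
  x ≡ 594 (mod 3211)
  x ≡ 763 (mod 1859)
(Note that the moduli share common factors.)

gcd(91, 3211) = 13 and 13 | (594 − 74), so the pair is consistent; merging gives x ≡ 3805 (mod 22477), where 22477 = lcm(91, 3211).
gcd(22477, 1859) = 169 and 169 | (763 − 3805), so the pair is consistent; merging gives x ≡ 93713 (mod 247247), where 247247 = lcm(22477, 1859).
The solution is unique modulo lcm(91, 3211, 1859) = 247247.

93713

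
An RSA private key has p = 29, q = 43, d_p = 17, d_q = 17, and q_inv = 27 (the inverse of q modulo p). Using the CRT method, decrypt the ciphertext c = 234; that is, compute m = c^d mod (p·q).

1007

m₁ = c^(d_p) mod p: c ≡ 2 (mod 29), and 2^17 mod 29 = 21.
m₂ = c^(d_q) mod q: c ≡ 19 (mod 43), and 19^17 mod 43 = 18.
h = q_inv·(m₁ − m₂) mod p = 27·(21 − 18) mod 29 = 23.
m = m₂ + h·q = 18 + 23·43 = 1007.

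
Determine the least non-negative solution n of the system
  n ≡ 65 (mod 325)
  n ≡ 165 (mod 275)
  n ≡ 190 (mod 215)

gcd(325, 275) = 25 and 25 | (165 − 65), so the pair is consistent; merging gives n ≡ 715 (mod 3575), where 3575 = lcm(325, 275).
gcd(3575, 215) = 5 and 5 | (190 − 715), so the pair is consistent; merging gives n ≡ 72215 (mod 153725), where 153725 = lcm(3575, 215).
The solution is unique modulo lcm(325, 275, 215) = 153725.

72215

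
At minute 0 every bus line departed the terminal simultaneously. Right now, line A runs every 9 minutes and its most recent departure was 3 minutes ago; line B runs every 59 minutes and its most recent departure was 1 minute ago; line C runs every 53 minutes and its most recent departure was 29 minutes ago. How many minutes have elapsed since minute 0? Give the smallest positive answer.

2361

The moduli are pairwise coprime; N = 9·59·53 = 28143.
N/9 = 3127; 3127 ≡ 4 (mod 9); 4·7 ≡ 1, so inverse 7.
N/59 = 477; 477 ≡ 5 (mod 59); 5·12 ≡ 1, so inverse 12.
N/53 = 531; 531 ≡ 1 (mod 53), inverse 1.
t ≡ 3·3127·7 + 1·477·12 + 29·531·1 = 86790.
86790 mod 28143 = 2361.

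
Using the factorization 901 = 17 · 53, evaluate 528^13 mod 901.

Mod 17: 528 ≡ 1; 1^13 ≡ 1 (mod 17).
Mod 53: 528 ≡ 51; 51^13 ≡ 23 (mod 53).
Combine by CRT: x ≡ 1 (mod 17), x ≡ 23 (mod 53) ⇒ x ≡ 341 (mod 901).

341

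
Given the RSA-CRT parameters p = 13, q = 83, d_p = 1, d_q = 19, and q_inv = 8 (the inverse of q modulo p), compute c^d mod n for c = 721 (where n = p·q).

m₁ = c^(d_p) mod p: c ≡ 6 (mod 13), and 6^1 mod 13 = 6.
m₂ = c^(d_q) mod q: c ≡ 57 (mod 83), and 57^19 mod 83 = 19.
h = q_inv·(m₁ − m₂) mod p = 8·(6 − 19) mod 13 = 0.
m = m₂ + h·q = 19 + 0·83 = 19.

19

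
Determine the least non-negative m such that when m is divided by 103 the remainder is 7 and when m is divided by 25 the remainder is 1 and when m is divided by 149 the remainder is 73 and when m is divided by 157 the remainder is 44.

30619126

The moduli are pairwise coprime; N = 103·25·149·157 = 60236975.
N/103 = 584825; 584825 ≡ 94 (mod 103); 94·80 ≡ 1, so inverse 80.
N/25 = 2409479; 2409479 ≡ 4 (mod 25); 4·19 ≡ 1, so inverse 19.
N/149 = 404275; 404275 ≡ 38 (mod 149); 38·51 ≡ 1, so inverse 51.
N/157 = 383675; 383675 ≡ 124 (mod 157); 124·19 ≡ 1, so inverse 19.
m ≡ 7·584825·80 + 1·2409479·19 + 73·404275·51 + 44·383675·19 = 2199150226.
2199150226 mod 60236975 = 30619126.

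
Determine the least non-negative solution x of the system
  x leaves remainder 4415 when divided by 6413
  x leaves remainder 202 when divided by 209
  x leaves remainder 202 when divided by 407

2992873

Combine the congruences pairwise.
gcd(6413, 209) = 11 and 11 | (202 − 4415), so the pair is consistent; merging gives x ≡ 68545 (mod 121847), where 121847 = lcm(6413, 209).
gcd(121847, 407) = 11 and 11 | (202 − 68545), so the pair is consistent; merging gives x ≡ 2992873 (mod 4508339), where 4508339 = lcm(121847, 407).
The solution is unique modulo lcm(6413, 209, 407) = 4508339.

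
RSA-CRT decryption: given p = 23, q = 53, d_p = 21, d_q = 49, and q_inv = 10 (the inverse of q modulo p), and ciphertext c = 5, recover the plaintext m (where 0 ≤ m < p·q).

14

m₁ = c^(d_p) mod p: c ≡ 5 (mod 23), and 5^21 mod 23 = 14.
m₂ = c^(d_q) mod q: c ≡ 5 (mod 53), and 5^49 mod 53 = 14.
h = q_inv·(m₁ − m₂) mod p = 10·(14 − 14) mod 23 = 0.
m = m₂ + h·q = 14 + 0·53 = 14.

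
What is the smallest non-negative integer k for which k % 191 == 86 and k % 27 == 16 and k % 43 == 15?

The moduli are pairwise coprime; N = 191·27·43 = 221751.
N/191 = 1161; 1161 ≡ 15 (mod 191); 15·51 ≡ 1, so inverse 51.
N/27 = 8213; 8213 ≡ 5 (mod 27); 5·11 ≡ 1, so inverse 11.
N/43 = 5157; 5157 ≡ 40 (mod 43); 40·14 ≡ 1, so inverse 14.
k ≡ 86·1161·51 + 16·8213·11 + 15·5157·14 = 7620604.
7620604 mod 221751 = 81070.

81070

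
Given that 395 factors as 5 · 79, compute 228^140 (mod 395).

341

Mod 5: 228 ≡ 3; since 4 | 140, by Fermat 3^140 ≡ 1 (mod 5).
Mod 79: 228 ≡ 70; by Fermat, exponent reduces to 140 mod 78 = 62; 70^62 ≡ 25 (mod 79).
Combine by CRT: x ≡ 1 (mod 5), x ≡ 25 (mod 79) ⇒ x ≡ 341 (mod 395).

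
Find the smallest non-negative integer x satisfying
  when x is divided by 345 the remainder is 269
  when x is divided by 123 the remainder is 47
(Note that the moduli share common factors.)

14069

gcd(345, 123) = 3 and 3 | (47 − 269), so the pair is consistent; merging gives x ≡ 14069 (mod 14145), where 14145 = lcm(345, 123).
The solution is unique modulo lcm(345, 123) = 14145.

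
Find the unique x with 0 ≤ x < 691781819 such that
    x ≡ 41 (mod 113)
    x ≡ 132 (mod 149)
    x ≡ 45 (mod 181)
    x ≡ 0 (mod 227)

The moduli are pairwise coprime; N = 113·149·181·227 = 691781819.
N/113 = 6121963; 6121963 ≡ 75 (mod 113); 75·110 ≡ 1, so inverse 110.
N/149 = 4642831; 4642831 ≡ 140 (mod 149); 140·33 ≡ 1, so inverse 33.
N/181 = 3821999; 3821999 ≡ 3 (mod 181); 3·121 ≡ 1, so inverse 121.
N/227 = 3047497; 3047497 ≡ 22 (mod 227); 22·31 ≡ 1, so inverse 31.
x ≡ 41·6121963·110 + 132·4642831·33 + 45·3821999·121 + 0·3047497·31 = 68645009521.
68645009521 mod 691781819 = 158609440.

158609440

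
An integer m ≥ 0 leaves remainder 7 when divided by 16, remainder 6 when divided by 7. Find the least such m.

55

Combine the congruences pairwise.
From m ≡ 7 (mod 16) write m = 7 + 16t. Substituting into m ≡ 6 (mod 7) gives 16t ≡ 6 (mod 7), and since 2⁻¹ ≡ 4 (mod 7), t ≡ 3. Hence m ≡ 7 + 16·3 = 55 (mod 112).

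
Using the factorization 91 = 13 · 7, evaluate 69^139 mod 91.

Mod 13: 69 ≡ 4; by Fermat, exponent reduces to 139 mod 12 = 7; 4^7 ≡ 4 (mod 13).
Mod 7: 69 ≡ 6; by Fermat, exponent reduces to 139 mod 6 = 1; 6^1 ≡ 6 (mod 7).
Combine by CRT: x ≡ 4 (mod 13), x ≡ 6 (mod 7) ⇒ x ≡ 69 (mod 91).

69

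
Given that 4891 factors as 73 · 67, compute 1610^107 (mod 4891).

Mod 73: 1610 ≡ 4; by Fermat, exponent reduces to 107 mod 72 = 35; 4^35 ≡ 55 (mod 73).
Mod 67: 1610 ≡ 2; by Fermat, exponent reduces to 107 mod 66 = 41; 2^41 ≡ 12 (mod 67).
Combine by CRT: x ≡ 55 (mod 73), x ≡ 12 (mod 67) ⇒ x ≡ 347 (mod 4891).

347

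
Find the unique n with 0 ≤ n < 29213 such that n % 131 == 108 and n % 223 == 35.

5610

From n ≡ 108 (mod 131) write n = 108 + 131t. Substituting into n ≡ 35 (mod 223) gives 131t ≡ 150 (mod 223), and since 131⁻¹ ≡ 143 (mod 223), t ≡ 42. Hence n ≡ 108 + 131·42 = 5610 (mod 29213).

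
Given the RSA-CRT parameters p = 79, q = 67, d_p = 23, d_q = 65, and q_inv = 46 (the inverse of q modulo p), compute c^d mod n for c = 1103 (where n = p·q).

m₁ = c^(d_p) mod p: c ≡ 76 (mod 79), and 76^23 mod 79 = 5.
m₂ = c^(d_q) mod q: c ≡ 31 (mod 67), and 31^65 mod 67 = 13.
h = q_inv·(m₁ − m₂) mod p = 46·(5 − 13) mod 79 = 27.
m = m₂ + h·q = 13 + 27·67 = 1822.

1822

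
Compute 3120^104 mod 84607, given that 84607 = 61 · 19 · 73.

Mod 61: 3120 ≡ 9; by Fermat, exponent reduces to 104 mod 60 = 44; 9^44 ≡ 34 (mod 61).
Mod 19: 3120 ≡ 4; by Fermat, exponent reduces to 104 mod 18 = 14; 4^14 ≡ 17 (mod 19).
Mod 73: 3120 ≡ 54; by Fermat, exponent reduces to 104 mod 72 = 32; 54^32 ≡ 32 (mod 73).
Combine by CRT: x ≡ 34 (mod 61), x ≡ 17 (mod 19), x ≡ 32 (mod 73) ⇒ x ≡ 79456 (mod 84607).

79456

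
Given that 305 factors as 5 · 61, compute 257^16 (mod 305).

196

Mod 5: 257 ≡ 2; since 4 | 16, by Fermat 2^16 ≡ 1 (mod 5).
Mod 61: 257 ≡ 13; 13^16 ≡ 13 (mod 61).
Combine by CRT: x ≡ 1 (mod 5), x ≡ 13 (mod 61) ⇒ x ≡ 196 (mod 305).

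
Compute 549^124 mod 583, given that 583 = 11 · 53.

386

Mod 11: 549 ≡ 10; by Fermat, exponent reduces to 124 mod 10 = 4; 10^4 ≡ 1 (mod 11).
Mod 53: 549 ≡ 19; by Fermat, exponent reduces to 124 mod 52 = 20; 19^20 ≡ 15 (mod 53).
Combine by CRT: x ≡ 1 (mod 11), x ≡ 15 (mod 53) ⇒ x ≡ 386 (mod 583).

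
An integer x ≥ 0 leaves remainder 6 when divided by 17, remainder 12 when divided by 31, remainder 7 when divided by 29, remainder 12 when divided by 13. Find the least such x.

From x ≡ 6 (mod 17) write x = 6 + 17t. Substituting into x ≡ 12 (mod 31) gives 17t ≡ 6 (mod 31), and since 17⁻¹ ≡ 11 (mod 31), t ≡ 4. Hence x ≡ 6 + 17·4 = 74 (mod 527).
From x ≡ 74 (mod 527) write x = 74 + 527t. Substituting into x ≡ 7 (mod 29) gives 527t ≡ 20 (mod 29), and since 5⁻¹ ≡ 6 (mod 29), t ≡ 4. Hence x ≡ 74 + 527·4 = 2182 (mod 15283).
From x ≡ 2182 (mod 15283) write x = 2182 + 15283t. Substituting into x ≡ 12 (mod 13) gives 15283t ≡ 1 (mod 13), and since 8⁻¹ ≡ 5 (mod 13), t ≡ 5. Hence x ≡ 2182 + 15283·5 = 78597 (mod 198679).

78597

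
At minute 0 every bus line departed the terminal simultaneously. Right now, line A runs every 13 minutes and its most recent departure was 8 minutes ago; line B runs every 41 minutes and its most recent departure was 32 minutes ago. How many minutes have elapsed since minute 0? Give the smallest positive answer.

From t ≡ 8 (mod 13) write t = 8 + 13s. Substituting into t ≡ 32 (mod 41) gives 13s ≡ 24 (mod 41), and since 13⁻¹ ≡ 19 (mod 41), s ≡ 5. Hence t ≡ 8 + 13·5 = 73 (mod 533).

73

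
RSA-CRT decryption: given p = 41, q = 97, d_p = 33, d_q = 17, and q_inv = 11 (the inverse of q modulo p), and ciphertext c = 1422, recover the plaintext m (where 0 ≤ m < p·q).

3168

m₁ = c^(d_p) mod p: c ≡ 28 (mod 41), and 28^33 mod 41 = 11.
m₂ = c^(d_q) mod q: c ≡ 64 (mod 97), and 64^17 mod 97 = 64.
h = q_inv·(m₁ − m₂) mod p = 11·(11 − 64) mod 41 = 32.
m = m₂ + h·q = 64 + 32·97 = 3168.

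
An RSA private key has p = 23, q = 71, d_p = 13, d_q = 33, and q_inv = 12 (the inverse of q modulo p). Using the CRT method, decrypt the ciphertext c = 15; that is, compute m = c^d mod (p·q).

787

m₁ = c^(d_p) mod p: c ≡ 15 (mod 23), and 15^13 mod 23 = 5.
m₂ = c^(d_q) mod q: c ≡ 15 (mod 71), and 15^33 mod 71 = 6.
h = q_inv·(m₁ − m₂) mod p = 12·(5 − 6) mod 23 = 11.
m = m₂ + h·q = 6 + 11·71 = 787.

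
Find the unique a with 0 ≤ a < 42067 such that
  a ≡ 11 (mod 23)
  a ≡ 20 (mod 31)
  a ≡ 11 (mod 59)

16295

The moduli are pairwise coprime; N = 23·31·59 = 42067.
N/23 = 1829; 1829 ≡ 12 (mod 23); 12·2 ≡ 1, so inverse 2.
N/31 = 1357; 1357 ≡ 24 (mod 31); 24·22 ≡ 1, so inverse 22.
N/59 = 713; 713 ≡ 5 (mod 59); 5·12 ≡ 1, so inverse 12.
a ≡ 11·1829·2 + 20·1357·22 + 11·713·12 = 731434.
731434 mod 42067 = 16295.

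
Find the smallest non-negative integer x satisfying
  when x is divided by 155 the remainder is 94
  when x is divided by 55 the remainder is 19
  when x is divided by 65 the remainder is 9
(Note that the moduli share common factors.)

gcd(155, 55) = 5 and 5 | (19 − 94), so the pair is consistent; merging gives x ≡ 404 (mod 1705), where 1705 = lcm(155, 55).
gcd(1705, 65) = 5 and 5 | (9 − 404), so the pair is consistent; merging gives x ≡ 7224 (mod 22165), where 22165 = lcm(1705, 65).
The solution is unique modulo lcm(155, 55, 65) = 22165.

7224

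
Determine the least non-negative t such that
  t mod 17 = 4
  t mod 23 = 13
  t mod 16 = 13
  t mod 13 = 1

3693

The moduli are pairwise coprime; N = 17·23·16·13 = 81328.
N/17 = 4784; 4784 ≡ 7 (mod 17); 7·5 ≡ 1, so inverse 5.
N/23 = 3536; 3536 ≡ 17 (mod 23); 17·19 ≡ 1, so inverse 19.
N/16 = 5083; 5083 ≡ 11 (mod 16); 11·3 ≡ 1, so inverse 3.
N/13 = 6256; 6256 ≡ 3 (mod 13); 3·9 ≡ 1, so inverse 9.
t ≡ 4·4784·5 + 13·3536·19 + 13·5083·3 + 1·6256·9 = 1223613.
1223613 mod 81328 = 3693.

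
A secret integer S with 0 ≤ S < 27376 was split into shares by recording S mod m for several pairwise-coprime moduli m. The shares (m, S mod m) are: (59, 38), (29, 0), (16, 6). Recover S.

21750

From S ≡ 38 (mod 59) write S = 38 + 59t. Substituting into S ≡ 0 (mod 29) gives 59t ≡ 20 (mod 29), and since 1⁻¹ ≡ 1 (mod 29), t ≡ 20. Hence S ≡ 38 + 59·20 = 1218 (mod 1711).
From S ≡ 1218 (mod 1711) write S = 1218 + 1711t. Substituting into S ≡ 6 (mod 16) gives 1711t ≡ 4 (mod 16), and since 15⁻¹ ≡ 15 (mod 16), t ≡ 12. Hence S ≡ 1218 + 1711·12 = 21750 (mod 27376).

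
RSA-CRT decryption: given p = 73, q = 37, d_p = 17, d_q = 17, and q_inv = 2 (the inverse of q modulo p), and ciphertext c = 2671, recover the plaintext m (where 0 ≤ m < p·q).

2680

m₁ = c^(d_p) mod p: c ≡ 43 (mod 73), and 43^17 mod 73 = 52.
m₂ = c^(d_q) mod q: c ≡ 7 (mod 37), and 7^17 mod 37 = 16.
h = q_inv·(m₁ − m₂) mod p = 2·(52 − 16) mod 73 = 72.
m = m₂ + h·q = 16 + 72·37 = 2680.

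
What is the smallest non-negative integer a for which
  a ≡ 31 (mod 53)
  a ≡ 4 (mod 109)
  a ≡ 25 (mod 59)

Combine the congruences pairwise.
From a ≡ 31 (mod 53) write a = 31 + 53t. Substituting into a ≡ 4 (mod 109) gives 53t ≡ 82 (mod 109), and since 53⁻¹ ≡ 72 (mod 109), t ≡ 18. Hence a ≡ 31 + 53·18 = 985 (mod 5777).
From a ≡ 985 (mod 5777) write a = 985 + 5777t. Substituting into a ≡ 25 (mod 59) gives 5777t ≡ 43 (mod 59), and since 54⁻¹ ≡ 47 (mod 59), t ≡ 15. Hence a ≡ 985 + 5777·15 = 87640 (mod 340843).

87640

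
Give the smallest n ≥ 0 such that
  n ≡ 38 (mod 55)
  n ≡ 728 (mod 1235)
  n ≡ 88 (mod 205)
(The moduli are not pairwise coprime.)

gcd(55, 1235) = 5 and 5 | (728 − 38), so the pair is consistent; merging gives n ≡ 1963 (mod 13585), where 13585 = lcm(55, 1235).
gcd(13585, 205) = 5 and 5 | (88 − 1963), so the pair is consistent; merging gives n ≡ 450268 (mod 556985), where 556985 = lcm(13585, 205).
The solution is unique modulo lcm(55, 1235, 205) = 556985.

450268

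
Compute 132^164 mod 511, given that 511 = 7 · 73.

Mod 7: 132 ≡ 6; by Fermat, exponent reduces to 164 mod 6 = 2; 6^2 ≡ 1 (mod 7).
Mod 73: 132 ≡ 59; by Fermat, exponent reduces to 164 mod 72 = 20; 59^20 ≡ 36 (mod 73).
Combine by CRT: x ≡ 1 (mod 7), x ≡ 36 (mod 73) ⇒ x ≡ 36 (mod 511).

36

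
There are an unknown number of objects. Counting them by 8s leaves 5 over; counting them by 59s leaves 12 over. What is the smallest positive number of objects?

From N ≡ 5 (mod 8) write N = 5 + 8t. Substituting into N ≡ 12 (mod 59) gives 8t ≡ 7 (mod 59), and since 8⁻¹ ≡ 37 (mod 59), t ≡ 23. Hence N ≡ 5 + 8·23 = 189 (mod 472).

189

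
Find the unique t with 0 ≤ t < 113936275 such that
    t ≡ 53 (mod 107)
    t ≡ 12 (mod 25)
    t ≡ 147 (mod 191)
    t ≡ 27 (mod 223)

The moduli are pairwise coprime; N = 107·25·191·223 = 113936275.
N/107 = 1064825; 1064825 ≡ 68 (mod 107); 68·96 ≡ 1, so inverse 96.
N/25 = 4557451; 4557451 ≡ 1 (mod 25), inverse 1.
N/191 = 596525; 596525 ≡ 32 (mod 191); 32·6 ≡ 1, so inverse 6.
N/223 = 510925; 510925 ≡ 32 (mod 223); 32·7 ≡ 1, so inverse 7.
t ≡ 53·1064825·96 + 12·4557451·1 + 147·596525·6 + 27·510925·7 = 6095218887.
6095218887 mod 113936275 = 56596312.

56596312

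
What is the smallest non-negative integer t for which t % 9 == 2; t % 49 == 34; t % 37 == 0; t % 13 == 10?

From t ≡ 2 (mod 9) write t = 2 + 9s. Substituting into t ≡ 34 (mod 49) gives 9s ≡ 32 (mod 49), and since 9⁻¹ ≡ 11 (mod 49), s ≡ 9. Hence t ≡ 2 + 9·9 = 83 (mod 441).
From t ≡ 83 (mod 441) write t = 83 + 441s. Substituting into t ≡ 0 (mod 37) gives 441s ≡ 28 (mod 37), and since 34⁻¹ ≡ 12 (mod 37), s ≡ 3. Hence t ≡ 83 + 441·3 = 1406 (mod 16317).
From t ≡ 1406 (mod 16317) write t = 1406 + 16317s. Substituting into t ≡ 10 (mod 13) gives 16317s ≡ 8 (mod 13), and since 2⁻¹ ≡ 7 (mod 13), s ≡ 4. Hence t ≡ 1406 + 16317·4 = 66674 (mod 212121).

66674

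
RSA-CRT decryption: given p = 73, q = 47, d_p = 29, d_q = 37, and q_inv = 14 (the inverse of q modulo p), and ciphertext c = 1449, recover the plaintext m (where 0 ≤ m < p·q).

m₁ = c^(d_p) mod p: c ≡ 62 (mod 73), and 62^29 mod 73 = 42.
m₂ = c^(d_q) mod q: c ≡ 39 (mod 47), and 39^37 mod 47 = 44.
h = q_inv·(m₁ − m₂) mod p = 14·(42 − 44) mod 73 = 45.
m = m₂ + h·q = 44 + 45·47 = 2159.

2159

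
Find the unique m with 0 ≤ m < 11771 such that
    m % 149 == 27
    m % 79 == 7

1666

From m ≡ 27 (mod 149) write m = 27 + 149t. Substituting into m ≡ 7 (mod 79) gives 149t ≡ 59 (mod 79), and since 70⁻¹ ≡ 35 (mod 79), t ≡ 11. Hence m ≡ 27 + 149·11 = 1666 (mod 11771).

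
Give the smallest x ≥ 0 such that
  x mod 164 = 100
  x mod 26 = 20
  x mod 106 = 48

92268

Combine the congruences pairwise.
gcd(164, 26) = 2 and 2 | (20 − 100), so the pair is consistent; merging gives x ≡ 592 (mod 2132), where 2132 = lcm(164, 26).
gcd(2132, 106) = 2 and 2 | (48 − 592), so the pair is consistent; merging gives x ≡ 92268 (mod 112996), where 112996 = lcm(2132, 106).
The solution is unique modulo lcm(164, 26, 106) = 112996.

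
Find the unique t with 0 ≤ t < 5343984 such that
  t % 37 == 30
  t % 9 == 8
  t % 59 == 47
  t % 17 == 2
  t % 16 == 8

4226984

The moduli are pairwise coprime; N = 37·9·59·17·16 = 5343984.
N/37 = 144432; 144432 ≡ 21 (mod 37); 21·30 ≡ 1, so inverse 30.
N/9 = 593776; 593776 ≡ 1 (mod 9), inverse 1.
N/59 = 90576; 90576 ≡ 11 (mod 59); 11·43 ≡ 1, so inverse 43.
N/17 = 314352; 314352 ≡ 5 (mod 17); 5·7 ≡ 1, so inverse 7.
N/16 = 333999; 333999 ≡ 15 (mod 16); 15·15 ≡ 1, so inverse 15.
t ≡ 30·144432·30 + 8·593776·1 + 47·90576·43 + 2·314352·7 + 8·333999·15 = 362273912.
362273912 mod 5343984 = 4226984.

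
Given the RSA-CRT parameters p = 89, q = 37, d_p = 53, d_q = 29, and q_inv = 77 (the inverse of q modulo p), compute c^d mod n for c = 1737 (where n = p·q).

1012

m₁ = c^(d_p) mod p: c ≡ 46 (mod 89), and 46^53 mod 89 = 33.
m₂ = c^(d_q) mod q: c ≡ 35 (mod 37), and 35^29 mod 37 = 13.
h = q_inv·(m₁ − m₂) mod p = 77·(33 − 13) mod 89 = 27.
m = m₂ + h·q = 13 + 27·37 = 1012.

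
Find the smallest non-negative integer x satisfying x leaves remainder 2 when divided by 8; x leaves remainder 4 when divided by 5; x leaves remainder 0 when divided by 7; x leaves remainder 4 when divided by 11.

Combine the congruences pairwise.
From x ≡ 2 (mod 8) write x = 2 + 8t. Substituting into x ≡ 4 (mod 5) gives 8t ≡ 2 (mod 5), and since 3⁻¹ ≡ 2 (mod 5), t ≡ 4. Hence x ≡ 2 + 8·4 = 34 (mod 40).
From x ≡ 34 (mod 40) write x = 34 + 40t. Substituting into x ≡ 0 (mod 7) gives 40t ≡ 1 (mod 7), and since 5⁻¹ ≡ 3 (mod 7), t ≡ 3. Hence x ≡ 34 + 40·3 = 154 (mod 280).
From x ≡ 154 (mod 280) write x = 154 + 280t. Substituting into x ≡ 4 (mod 11) gives 280t ≡ 4 (mod 11), and since 5⁻¹ ≡ 9 (mod 11), t ≡ 3. Hence x ≡ 154 + 280·3 = 994 (mod 3080).

994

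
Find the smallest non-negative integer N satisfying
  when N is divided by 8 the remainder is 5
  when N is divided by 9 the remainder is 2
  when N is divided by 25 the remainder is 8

533

From N ≡ 5 (mod 8) write N = 5 + 8t. Substituting into N ≡ 2 (mod 9) gives 8t ≡ 6 (mod 9), and since 8⁻¹ ≡ 8 (mod 9), t ≡ 3. Hence N ≡ 5 + 8·3 = 29 (mod 72).
From N ≡ 29 (mod 72) write N = 29 + 72t. Substituting into N ≡ 8 (mod 25) gives 72t ≡ 4 (mod 25), and since 22⁻¹ ≡ 8 (mod 25), t ≡ 7. Hence N ≡ 29 + 72·7 = 533 (mod 1800).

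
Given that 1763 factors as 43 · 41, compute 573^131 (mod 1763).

1270

Mod 43: 573 ≡ 14; by Fermat, exponent reduces to 131 mod 42 = 5; 14^5 ≡ 23 (mod 43).
Mod 41: 573 ≡ 40; by Fermat, exponent reduces to 131 mod 40 = 11; 40^11 ≡ 40 (mod 41).
Combine by CRT: x ≡ 23 (mod 43), x ≡ 40 (mod 41) ⇒ x ≡ 1270 (mod 1763).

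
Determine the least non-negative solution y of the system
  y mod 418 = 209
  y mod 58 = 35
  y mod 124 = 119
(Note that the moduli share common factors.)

gcd(418, 58) = 2 and 2 | (35 − 209), so the pair is consistent; merging gives y ≡ 209 (mod 12122), where 12122 = lcm(418, 58).
gcd(12122, 124) = 2 and 2 | (119 − 209), so the pair is consistent; merging gives y ≡ 36575 (mod 751564), where 751564 = lcm(12122, 124).
The solution is unique modulo lcm(418, 58, 124) = 751564.

36575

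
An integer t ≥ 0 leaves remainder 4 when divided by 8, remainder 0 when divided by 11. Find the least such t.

44

From t ≡ 4 (mod 8) write t = 4 + 8s. Substituting into t ≡ 0 (mod 11) gives 8s ≡ 7 (mod 11), and since 8⁻¹ ≡ 7 (mod 11), s ≡ 5. Hence t ≡ 4 + 8·5 = 44 (mod 88).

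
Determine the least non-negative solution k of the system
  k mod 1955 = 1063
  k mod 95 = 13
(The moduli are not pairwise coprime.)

gcd(1955, 95) = 5 and 5 | (13 − 1063), so the pair is consistent; merging gives k ≡ 24523 (mod 37145), where 37145 = lcm(1955, 95).
The solution is unique modulo lcm(1955, 95) = 37145.

24523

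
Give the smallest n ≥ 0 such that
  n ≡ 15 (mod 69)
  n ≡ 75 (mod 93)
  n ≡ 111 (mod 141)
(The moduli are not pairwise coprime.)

92889

gcd(69, 93) = 3 and 3 | (75 − 15), so the pair is consistent; merging gives n ≡ 912 (mod 2139), where 2139 = lcm(69, 93).
gcd(2139, 141) = 3 and 3 | (111 − 912), so the pair is consistent; merging gives n ≡ 92889 (mod 100533), where 100533 = lcm(2139, 141).
The solution is unique modulo lcm(69, 93, 141) = 100533.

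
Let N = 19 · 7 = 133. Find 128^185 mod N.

Mod 19: 128 ≡ 14; by Fermat, exponent reduces to 185 mod 18 = 5; 14^5 ≡ 10 (mod 19).
Mod 7: 128 ≡ 2; by Fermat, exponent reduces to 185 mod 6 = 5; 2^5 ≡ 4 (mod 7).
Combine by CRT: x ≡ 10 (mod 19), x ≡ 4 (mod 7) ⇒ x ≡ 67 (mod 133).

67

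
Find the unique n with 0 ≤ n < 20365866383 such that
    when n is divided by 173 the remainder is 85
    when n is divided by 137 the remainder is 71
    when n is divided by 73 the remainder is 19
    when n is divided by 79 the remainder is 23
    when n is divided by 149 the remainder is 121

6638956914

The moduli are pairwise coprime; M = 173·137·73·79·149 = 20365866383.
M/173 = 117721771; 117721771 ≡ 115 (mod 173); 115·170 ≡ 1, so inverse 170.
M/137 = 148655959; 148655959 ≡ 136 (mod 137); 136·136 ≡ 1, so inverse 136.
M/73 = 278984471; 278984471 ≡ 6 (mod 73); 6·61 ≡ 1, so inverse 61.
M/79 = 257795777; 257795777 ≡ 54 (mod 79); 54·60 ≡ 1, so inverse 60.
M/149 = 136683667; 136683667 ≡ 7 (mod 149); 7·64 ≡ 1, so inverse 64.
n ≡ 85·117721771·170 + 71·148655959·136 + 19·278984471·61 + 23·257795777·60 + 121·136683667·64 = 4874081022451.
4874081022451 mod 20365866383 = 6638956914.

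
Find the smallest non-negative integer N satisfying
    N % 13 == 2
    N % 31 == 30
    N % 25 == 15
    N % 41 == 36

The moduli are pairwise coprime; M = 13·31·25·41 = 413075.
M/13 = 31775; 31775 ≡ 3 (mod 13); 3·9 ≡ 1, so inverse 9.
M/31 = 13325; 13325 ≡ 26 (mod 31); 26·6 ≡ 1, so inverse 6.
M/25 = 16523; 16523 ≡ 23 (mod 25); 23·12 ≡ 1, so inverse 12.
M/41 = 10075; 10075 ≡ 30 (mod 41); 30·26 ≡ 1, so inverse 26.
N ≡ 2·31775·9 + 30·13325·6 + 15·16523·12 + 36·10075·26 = 15374790.
15374790 mod 413075 = 91015.

91015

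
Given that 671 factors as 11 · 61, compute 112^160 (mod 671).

Mod 11: 112 ≡ 2; since 10 | 160, by Fermat 2^160 ≡ 1 (mod 11).
Mod 61: 112 ≡ 51; by Fermat, exponent reduces to 160 mod 60 = 40; 51^40 ≡ 47 (mod 61).
Combine by CRT: x ≡ 1 (mod 11), x ≡ 47 (mod 61) ⇒ x ≡ 474 (mod 671).

474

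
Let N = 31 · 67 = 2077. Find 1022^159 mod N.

1952

Mod 31: 1022 ≡ 30; by Fermat, exponent reduces to 159 mod 30 = 9; 30^9 ≡ 30 (mod 31).
Mod 67: 1022 ≡ 17; by Fermat, exponent reduces to 159 mod 66 = 27; 17^27 ≡ 9 (mod 67).
Combine by CRT: x ≡ 30 (mod 31), x ≡ 9 (mod 67) ⇒ x ≡ 1952 (mod 2077).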